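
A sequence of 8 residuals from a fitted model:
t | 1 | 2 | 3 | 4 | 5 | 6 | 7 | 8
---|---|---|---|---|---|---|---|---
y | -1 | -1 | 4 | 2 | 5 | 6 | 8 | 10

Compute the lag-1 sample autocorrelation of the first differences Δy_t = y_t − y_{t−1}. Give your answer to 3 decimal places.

First differences Δy: 0, 5, -2, 3, 1, 2, 2
Mean of differences = 1.5714
Numerator Σ(Δy_t−Δȳ)(Δy_{t+1}−Δȳ) = -23.6122
Denominator Σ(Δy_t−Δȳ)² = 29.7143
r_1(Δy) = -23.6122 / 29.7143 = -0.795

-0.795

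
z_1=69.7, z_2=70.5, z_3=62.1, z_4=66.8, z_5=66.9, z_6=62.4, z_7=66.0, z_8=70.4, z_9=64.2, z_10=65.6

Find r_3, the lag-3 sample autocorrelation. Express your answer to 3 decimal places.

Mean z̄ = (69.7 + 70.5 + 62.1 + 66.8 + 66.9 + 62.4 + 66.0 + 70.4 + 64.2 + 65.6)/10 = 66.4600
Numerator Σ_{t=1}^{7}(z_t−z̄)(z_{t+3}−z̄) = 31.7292
Denominator Σ(z_t−z̄)² = 84.2040
r_3 = 31.7292 / 84.2040 = 0.377

0.377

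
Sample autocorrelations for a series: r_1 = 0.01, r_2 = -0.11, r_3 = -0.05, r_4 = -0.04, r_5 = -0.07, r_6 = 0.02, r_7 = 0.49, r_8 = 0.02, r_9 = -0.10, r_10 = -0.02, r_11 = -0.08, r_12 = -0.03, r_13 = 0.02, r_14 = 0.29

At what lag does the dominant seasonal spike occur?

The largest autocorrelation is r_7 = 0.49, with a weaker echo at lag 14 (0.29); the remaining lags stay at or below 0.02.
The dominant spike at lag 7 indicates a seasonal period of 7.

7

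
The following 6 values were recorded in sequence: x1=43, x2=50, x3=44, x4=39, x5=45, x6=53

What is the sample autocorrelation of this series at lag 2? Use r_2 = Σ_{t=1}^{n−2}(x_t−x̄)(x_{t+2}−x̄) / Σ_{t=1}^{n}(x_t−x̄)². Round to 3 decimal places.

-0.567

Mean x̄ = (43 + 50 + 44 + 39 + 45 + 53)/6 = 45.6667
Σ(x_t−x̄)(x_{t+2}−x̄) = (4.4444) + (-28.8889) + (1.1111) + (-48.8889) = -72.2222
Denominator Σ(x_t−x̄)² = 127.3333
r_2 = -72.2222 / 127.3333 = -0.567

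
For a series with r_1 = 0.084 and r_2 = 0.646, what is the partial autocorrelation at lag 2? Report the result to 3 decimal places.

φ_{22} = (r_2 − r_1²) / (1 − r_1²)
r_1² = (0.084)² = 0.007056
Numerator = 0.646 − 0.0071 = 0.6389; denominator = 1 − 0.0071 = 0.9929
φ_{22} = 0.6389 / 0.9929 = 0.643

0.643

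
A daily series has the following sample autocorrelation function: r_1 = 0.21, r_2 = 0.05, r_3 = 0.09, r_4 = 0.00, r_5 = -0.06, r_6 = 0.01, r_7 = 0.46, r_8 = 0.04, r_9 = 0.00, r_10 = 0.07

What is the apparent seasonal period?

The largest autocorrelation is r_7 = 0.46; the remaining lags stay at or below 0.21. The elevated value at lag 1 (0.21), dropping to 0.05 at lag 2, reflects decaying short-term dependence rather than seasonality.
The dominant spike at lag 7 indicates a seasonal period of 7.

7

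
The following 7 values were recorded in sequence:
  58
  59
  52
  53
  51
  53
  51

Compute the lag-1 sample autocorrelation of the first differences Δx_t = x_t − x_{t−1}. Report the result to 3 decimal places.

First differences Δx: 1, -7, 1, -2, 2, -2
Mean of differences = -1.1667
Numerator Σ(Δx_t−Δx̄)(Δx_{t+1}−Δx̄) = -32.3611
Denominator Σ(Δx_t−Δx̄)² = 54.8333
r_1(Δx) = -32.3611 / 54.8333 = -0.590

-0.590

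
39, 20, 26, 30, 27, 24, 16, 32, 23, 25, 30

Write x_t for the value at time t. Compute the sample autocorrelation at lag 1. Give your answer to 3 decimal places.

-0.336

Mean x̄ = (39 + 20 + 26 + 30 + 27 + 24 + 16 + 32 + 23 + 25 + 30)/11 = 26.5455
Numerator Σ_{t=1}^{10}(x_t−x̄)(x_{t+1}−x̄) = -129.2975
Denominator Σ(x_t−x̄)² = 384.7273
r_1 = -129.2975 / 384.7273 = -0.336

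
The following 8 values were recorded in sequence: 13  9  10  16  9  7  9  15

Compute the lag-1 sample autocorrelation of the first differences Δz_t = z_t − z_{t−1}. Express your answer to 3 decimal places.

First differences Δz: -4, 1, 6, -7, -2, 2, 6
Mean of differences = 0.2857
Numerator Σ(Δz_t−Δz̄)(Δz_{t+1}−Δz̄) = -18.0816
Denominator Σ(Δz_t−Δz̄)² = 145.4286
r_1(Δz) = -18.0816 / 145.4286 = -0.124

-0.124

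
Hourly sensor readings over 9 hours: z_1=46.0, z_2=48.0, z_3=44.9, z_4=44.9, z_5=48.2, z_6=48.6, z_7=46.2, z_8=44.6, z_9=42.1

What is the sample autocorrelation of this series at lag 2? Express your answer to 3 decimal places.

-0.321

Mean z̄ = (46.0 + 48.0 + 44.9 + 44.9 + 48.2 + 48.6 + 46.2 + 44.6 + 42.1)/9 = 45.9444
Σ(z_t−z̄)(z_{t+2}−z̄) = (-0.0580) + (-2.1469) + (-2.3558) + (-2.7736) + (0.5764) + (-3.5702) + (-0.9825) = -11.3106
Denominator Σ(z_t−z̄)² = 35.2022
r_2 = -11.3106 / 35.2022 = -0.321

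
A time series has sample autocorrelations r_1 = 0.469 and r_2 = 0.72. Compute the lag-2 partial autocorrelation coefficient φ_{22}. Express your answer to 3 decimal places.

φ_{22} = (r_2 − r_1²) / (1 − r_1²)
r_1² = (0.469)² = 0.219961
Numerator = 0.72 − 0.2200 = 0.5000; denominator = 1 − 0.2200 = 0.7800
φ_{22} = 0.5000 / 0.7800 = 0.641

0.641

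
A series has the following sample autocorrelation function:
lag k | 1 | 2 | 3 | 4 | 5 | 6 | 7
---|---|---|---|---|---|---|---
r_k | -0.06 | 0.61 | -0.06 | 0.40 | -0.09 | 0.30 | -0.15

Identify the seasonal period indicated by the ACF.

The largest autocorrelation is r_2 = 0.61, with weaker echoes at lags 4 (0.40) and 6 (0.30); the remaining lags stay at or below -0.06.
The dominant spike at lag 2 indicates a seasonal period of 2.

2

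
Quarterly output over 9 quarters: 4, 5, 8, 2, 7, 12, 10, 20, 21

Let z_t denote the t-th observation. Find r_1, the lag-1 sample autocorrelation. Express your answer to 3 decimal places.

0.505

Mean z̄ = (4 + 5 + 8 + 2 + 7 + 12 + 10 + 20 + 21)/9 = 9.8889
Numerator Σ_{t=1}^{8}(z_t−z̄)(z_{t+1}−z̄) = 183.3210
Denominator Σ(z_t−z̄)² = 362.8889
r_1 = 183.3210 / 362.8889 = 0.505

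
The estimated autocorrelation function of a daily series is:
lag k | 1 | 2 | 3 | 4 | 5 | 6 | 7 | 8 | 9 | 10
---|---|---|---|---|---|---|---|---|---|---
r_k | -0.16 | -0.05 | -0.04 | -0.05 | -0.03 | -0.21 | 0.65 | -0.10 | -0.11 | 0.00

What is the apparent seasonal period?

7

The largest autocorrelation is r_7 = 0.65; the remaining lags stay at or below 0.00.
The dominant spike at lag 7 indicates a seasonal period of 7.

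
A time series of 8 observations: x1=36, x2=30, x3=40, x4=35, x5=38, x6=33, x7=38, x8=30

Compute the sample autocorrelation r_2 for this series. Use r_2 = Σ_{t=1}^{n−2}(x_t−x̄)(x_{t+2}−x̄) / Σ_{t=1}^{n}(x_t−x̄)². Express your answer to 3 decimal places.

Mean x̄ = (36 + 30 + 40 + 35 + 38 + 33 + 38 + 30)/8 = 35.0000
Deviations from mean: 1.0000, -5.0000, 5.0000, 0.0000, 3.0000, -2.0000, 3.0000, -5.0000
Σ(x_t−x̄)(x_{t+2}−x̄) = (5.0000) + (0.0000) + (15.0000) + (0.0000) + (9.0000) + (10.0000) = 39.0000
Denominator Σ(x_t−x̄)² = 98.0000
r_2 = 39.0000 / 98.0000 = 0.398

0.398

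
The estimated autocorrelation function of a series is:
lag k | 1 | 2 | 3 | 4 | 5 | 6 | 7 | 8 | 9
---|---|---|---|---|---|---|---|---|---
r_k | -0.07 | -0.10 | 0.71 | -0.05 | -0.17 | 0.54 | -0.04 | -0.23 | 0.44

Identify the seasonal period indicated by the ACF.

3

The largest autocorrelation is r_3 = 0.71, with weaker echoes at lags 6 (0.54) and 9 (0.44); the remaining lags stay at or below -0.04.
The dominant spike at lag 3 indicates a seasonal period of 3.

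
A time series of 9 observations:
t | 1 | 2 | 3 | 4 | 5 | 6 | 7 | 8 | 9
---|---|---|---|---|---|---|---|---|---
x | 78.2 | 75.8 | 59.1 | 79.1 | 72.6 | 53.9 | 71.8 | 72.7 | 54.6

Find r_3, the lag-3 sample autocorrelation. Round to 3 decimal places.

Mean x̄ = (78.2 + 75.8 + 59.1 + 79.1 + 72.6 + 53.9 + 71.8 + 72.7 + 54.6)/9 = 68.6444
Σ(x_t−x̄)(x_{t+3}−x̄) = (99.9086) + (28.3042) + (140.7275) + (32.9931) + (16.0420) + (207.0775) = 525.0530
Denominator Σ(x_t−x̄)² = 799.6222
r_3 = 525.0530 / 799.6222 = 0.657

0.657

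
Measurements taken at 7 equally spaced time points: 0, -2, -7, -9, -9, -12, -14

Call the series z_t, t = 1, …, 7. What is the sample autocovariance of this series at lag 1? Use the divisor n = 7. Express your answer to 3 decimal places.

Mean z̄ = (0 − 2 − 7 − 9 − 9 − 12 − 14)/7 = -7.5714
Deviations: 7.5714, 5.5714, 0.5714, -1.4286, -1.4286, -4.4286, -6.4286
Σ_{t=1}^{6}(z_t−z̄)(z_{t+1}−z̄) = 81.3878
γ_1 = 81.3878 / 7 = 11.627

11.627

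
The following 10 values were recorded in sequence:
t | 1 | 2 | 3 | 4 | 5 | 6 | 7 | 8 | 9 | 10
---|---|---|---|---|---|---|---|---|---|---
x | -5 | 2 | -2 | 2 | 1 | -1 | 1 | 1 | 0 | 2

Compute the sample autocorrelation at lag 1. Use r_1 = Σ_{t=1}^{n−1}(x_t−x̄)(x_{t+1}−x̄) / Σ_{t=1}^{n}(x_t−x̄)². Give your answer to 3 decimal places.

-0.388

Mean x̄ = (-5 + 2 − 2 + 2 + 1 − 1 + 1 + 1 + 0 + 2)/10 = 0.1000
Numerator Σ_{t=1}^{9}(x_t−x̄)(x_{t+1}−x̄) = -17.4100
Denominator Σ(x_t−x̄)² = 44.9000
r_1 = -17.4100 / 44.9000 = -0.388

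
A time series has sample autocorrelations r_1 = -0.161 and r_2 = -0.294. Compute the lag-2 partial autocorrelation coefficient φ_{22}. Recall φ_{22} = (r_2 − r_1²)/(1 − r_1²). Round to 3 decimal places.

φ_{22} = (r_2 − r_1²) / (1 − r_1²)
r_1² = (-0.161)² = 0.025921
Numerator = -0.294 − 0.0259 = -0.3199; denominator = 1 − 0.0259 = 0.9741
φ_{22} = -0.3199 / 0.9741 = -0.328

-0.328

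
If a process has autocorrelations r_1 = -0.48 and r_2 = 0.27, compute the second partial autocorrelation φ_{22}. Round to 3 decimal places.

φ_{22} = (r_2 − r_1²) / (1 − r_1²)
r_1² = (-0.48)² = 0.2304
Numerator = 0.27 − 0.2304 = 0.0396; denominator = 1 − 0.2304 = 0.7696
φ_{22} = 0.0396 / 0.7696 = 0.051

0.051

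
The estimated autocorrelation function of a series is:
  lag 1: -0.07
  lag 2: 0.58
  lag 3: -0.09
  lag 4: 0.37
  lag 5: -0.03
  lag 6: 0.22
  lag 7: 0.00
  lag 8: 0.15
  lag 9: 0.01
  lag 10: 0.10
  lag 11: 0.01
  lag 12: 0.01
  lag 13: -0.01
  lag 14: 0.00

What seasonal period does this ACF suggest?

The largest autocorrelation is r_2 = 0.58, with weaker echoes at lags 4 (0.37), 6 (0.22) and 8 (0.15); the remaining lags stay at or below 0.10.
The dominant spike at lag 2 indicates a seasonal period of 2.

2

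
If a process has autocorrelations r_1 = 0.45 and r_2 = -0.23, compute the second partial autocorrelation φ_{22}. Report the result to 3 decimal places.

φ_{22} = (r_2 − r_1²) / (1 − r_1²)
r_1² = (0.45)² = 0.2025
Numerator = -0.23 − 0.2025 = -0.4325; denominator = 1 − 0.2025 = 0.7975
φ_{22} = -0.4325 / 0.7975 = -0.542

-0.542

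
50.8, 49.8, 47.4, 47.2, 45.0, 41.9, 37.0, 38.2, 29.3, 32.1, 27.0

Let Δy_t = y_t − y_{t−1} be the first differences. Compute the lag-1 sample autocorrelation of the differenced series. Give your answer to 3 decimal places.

-0.759

First differences Δy: -1.0, -2.4, -0.2, -2.2, -3.1, -4.9, 1.2, -8.9, 2.8, -5.1
Mean of differences = -2.3800
Numerator Σ(Δy_t−Δȳ)(Δy_{t+1}−Δȳ) = -78.2204
Denominator Σ(Δy_t−Δȳ)² = 103.1160
r_1(Δy) = -78.2204 / 103.1160 = -0.759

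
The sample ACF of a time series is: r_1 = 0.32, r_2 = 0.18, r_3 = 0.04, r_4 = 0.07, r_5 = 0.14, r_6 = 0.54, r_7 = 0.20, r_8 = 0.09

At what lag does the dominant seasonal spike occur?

6

The largest autocorrelation is r_6 = 0.54; the remaining lags stay at or below 0.32. The elevated value at lag 1 (0.32), dropping to 0.18 at lag 2, reflects decaying short-term dependence rather than seasonality.
The dominant spike at lag 6 indicates a seasonal period of 6.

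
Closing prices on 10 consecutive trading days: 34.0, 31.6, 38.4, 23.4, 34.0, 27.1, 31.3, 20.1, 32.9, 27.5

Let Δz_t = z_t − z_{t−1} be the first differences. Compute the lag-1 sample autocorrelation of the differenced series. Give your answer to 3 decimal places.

First differences Δz: -2.4, 6.8, -15.0, 10.6, -6.9, 4.2, -11.2, 12.8, -5.4
Mean of differences = -0.7222
Numerator Σ(Δz_t−Δz̄)(Δz_{t+1}−Δz̄) = -638.5427
Denominator Σ(Δz_t−Δz̄)² = 768.3556
r_1(Δz) = -638.5427 / 768.3556 = -0.831

-0.831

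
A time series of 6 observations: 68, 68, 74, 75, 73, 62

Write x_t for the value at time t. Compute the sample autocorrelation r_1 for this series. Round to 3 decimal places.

Mean x̄ = (68 + 68 + 74 + 75 + 73 + 62)/6 = 70.0000
Numerator Σ_{t=1}^{5}(x_t−x̄)(x_{t+1}−x̄) = 7.0000
Denominator Σ(x_t−x̄)² = 122.0000
r_1 = 7.0000 / 122.0000 = 0.057

0.057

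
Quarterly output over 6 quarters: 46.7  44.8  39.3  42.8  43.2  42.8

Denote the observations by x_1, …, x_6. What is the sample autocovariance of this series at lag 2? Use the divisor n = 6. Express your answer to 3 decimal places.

-2.309

Mean x̄ = (46.7 + 44.8 + 39.3 + 42.8 + 43.2 + 42.8)/6 = 43.2667
Deviations: 3.4333, 1.5333, -3.9667, -0.4667, -0.0667, -0.4667
Σ_{t=1}^{4}(x_t−x̄)(x_{t+2}−x̄) = -13.8522
γ_2 = -13.8522 / 6 = -2.309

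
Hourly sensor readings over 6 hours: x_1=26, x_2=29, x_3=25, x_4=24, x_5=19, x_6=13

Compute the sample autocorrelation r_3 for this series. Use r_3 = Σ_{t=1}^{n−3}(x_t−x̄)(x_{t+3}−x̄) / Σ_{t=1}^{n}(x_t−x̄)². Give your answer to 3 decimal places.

-0.250

Mean x̄ = (26 + 29 + 25 + 24 + 19 + 13)/6 = 22.6667
Σ(x_t−x̄)(x_{t+3}−x̄) = (4.4444) + (-23.2222) + (-22.5556) = -41.3333
Denominator Σ(x_t−x̄)² = 165.3333
r_3 = -41.3333 / 165.3333 = -0.250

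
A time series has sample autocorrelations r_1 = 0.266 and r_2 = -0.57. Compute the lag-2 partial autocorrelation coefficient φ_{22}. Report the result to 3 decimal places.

-0.690

φ_{22} = (r_2 − r_1²) / (1 − r_1²)
r_1² = (0.266)² = 0.070756
Numerator = -0.57 − 0.0708 = -0.6408; denominator = 1 − 0.0708 = 0.9292
φ_{22} = -0.6408 / 0.9292 = -0.690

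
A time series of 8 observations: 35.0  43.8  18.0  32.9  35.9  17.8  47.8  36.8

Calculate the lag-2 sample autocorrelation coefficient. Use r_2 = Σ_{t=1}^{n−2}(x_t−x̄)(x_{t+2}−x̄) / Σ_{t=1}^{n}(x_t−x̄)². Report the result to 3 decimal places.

Mean x̄ = (35.0 + 43.8 + 18.0 + 32.9 + 35.9 + 17.8 + 47.8 + 36.8)/8 = 33.5000
Deviations from mean: 1.5000, 10.3000, -15.5000, -0.6000, 2.4000, -15.7000, 14.3000, 3.3000
Numerator Σ_{t=1}^{6}(x_t−x̄)(x_{t+2}−x̄) = -74.7000
Denominator Σ(x_t−x̄)² = 816.5800
r_2 = -74.7000 / 816.5800 = -0.091

-0.091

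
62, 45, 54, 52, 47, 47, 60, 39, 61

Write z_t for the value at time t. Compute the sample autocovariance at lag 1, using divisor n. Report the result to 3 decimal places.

-35.804

Mean z̄ = (62 + 45 + 54 + 52 + 47 + 47 + 60 + 39 + 61)/9 = 51.8889
Σ_{t=1}^{8}(z_t−z̄)(z_{t+1}−z̄) = -322.2346
γ_1 = -322.2346 / 9 = -35.804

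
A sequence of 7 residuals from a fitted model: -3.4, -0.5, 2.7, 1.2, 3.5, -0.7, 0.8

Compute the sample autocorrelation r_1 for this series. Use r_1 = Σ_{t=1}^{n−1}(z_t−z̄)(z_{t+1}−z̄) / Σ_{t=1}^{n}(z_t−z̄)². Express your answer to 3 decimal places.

Mean z̄ = (-3.4 − 0.5 + 2.7 + 1.2 + 3.5 − 0.7 + 0.8)/7 = 0.5143
Deviations from mean: -3.9143, -1.0143, 2.1857, 0.6857, 2.9857, -1.2143, 0.2857
Σ(z_t−z̄)(z_{t+1}−z̄) = (3.9702) + (-2.2169) + (1.4988) + (2.0473) + (-3.6255) + (-0.3469) = 1.3269
Denominator Σ(z_t−z̄)² = 32.0686
r_1 = 1.3269 / 32.0686 = 0.041

0.041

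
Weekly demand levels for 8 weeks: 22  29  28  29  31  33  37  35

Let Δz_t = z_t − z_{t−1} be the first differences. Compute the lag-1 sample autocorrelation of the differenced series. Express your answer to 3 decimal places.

-0.370

First differences Δz: 7, -1, 1, 2, 2, 4, -2
Mean of differences = 1.8571
Numerator Σ(Δz_t−Δz̄)(Δz_{t+1}−Δz̄) = -20.3061
Denominator Σ(Δz_t−Δz̄)² = 54.8571
r_1(Δz) = -20.3061 / 54.8571 = -0.370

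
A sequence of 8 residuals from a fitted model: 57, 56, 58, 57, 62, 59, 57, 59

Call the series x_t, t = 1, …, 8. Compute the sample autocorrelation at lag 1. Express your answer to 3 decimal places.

-0.006

Mean x̄ = (57 + 56 + 58 + 57 + 62 + 59 + 57 + 59)/8 = 58.1250
Numerator Σ_{t=1}^{7}(x_t−x̄)(x_{t+1}−x̄) = -0.1406
Denominator Σ(x_t−x̄)² = 24.8750
r_1 = -0.1406 / 24.8750 = -0.006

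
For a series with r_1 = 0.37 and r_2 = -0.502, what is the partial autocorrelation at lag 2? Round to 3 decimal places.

φ_{22} = (r_2 − r_1²) / (1 − r_1²)
r_1² = (0.37)² = 0.1369
Numerator = -0.502 − 0.1369 = -0.6389; denominator = 1 − 0.1369 = 0.8631
φ_{22} = -0.6389 / 0.8631 = -0.740

-0.740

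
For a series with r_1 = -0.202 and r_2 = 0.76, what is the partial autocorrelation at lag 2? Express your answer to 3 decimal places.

φ_{22} = (r_2 − r_1²) / (1 − r_1²)
r_1² = (-0.202)² = 0.040804
Numerator = 0.76 − 0.0408 = 0.7192; denominator = 1 − 0.0408 = 0.9592
φ_{22} = 0.7192 / 0.9592 = 0.750

0.750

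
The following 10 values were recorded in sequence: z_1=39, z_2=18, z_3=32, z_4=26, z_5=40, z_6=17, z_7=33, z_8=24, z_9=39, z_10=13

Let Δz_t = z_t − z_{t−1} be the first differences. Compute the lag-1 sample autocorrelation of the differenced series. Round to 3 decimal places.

-0.691

First differences Δz: -21, 14, -6, 14, -23, 16, -9, 15, -26
Mean of differences = -2.8889
Numerator Σ(Δz_t−Δz̄)(Δz_{t+1}−Δz̄) = -1768.6790
Denominator Σ(Δz_t−Δz̄)² = 2560.8889
r_1(Δz) = -1768.6790 / 2560.8889 = -0.691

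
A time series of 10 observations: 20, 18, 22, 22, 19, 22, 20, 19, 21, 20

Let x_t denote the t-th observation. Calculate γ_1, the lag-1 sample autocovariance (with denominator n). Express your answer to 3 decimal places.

-0.599

Mean x̄ = (20 + 18 + 22 + 22 + 19 + 22 + 20 + 19 + 21 + 20)/10 = 20.3000
Σ_{t=1}^{9}(x_t−x̄)(x_{t+1}−x̄) = -5.9900
γ_1 = -5.9900 / 10 = -0.599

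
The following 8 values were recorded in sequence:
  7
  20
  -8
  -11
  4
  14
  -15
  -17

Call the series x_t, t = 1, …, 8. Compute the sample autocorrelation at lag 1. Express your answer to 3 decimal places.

0.094

Mean x̄ = (7 + 20 − 8 − 11 + 4 + 14 − 15 − 17)/8 = -0.7500
Deviations from mean: 7.7500, 20.7500, -7.2500, -10.2500, 4.7500, 14.7500, -14.2500, -16.2500
Numerator Σ_{t=1}^{7}(x_t−x̄)(x_{t+1}−x̄) = 127.4375
Denominator Σ(x_t−x̄)² = 1355.5000
r_1 = 127.4375 / 1355.5000 = 0.094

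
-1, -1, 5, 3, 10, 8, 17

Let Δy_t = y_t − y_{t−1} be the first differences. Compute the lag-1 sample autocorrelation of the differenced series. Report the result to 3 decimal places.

First differences Δy: 0, 6, -2, 7, -2, 9
Mean of differences = 3.0000
Numerator Σ(Δy_t−Δȳ)(Δy_{t+1}−Δȳ) = -94.0000
Denominator Σ(Δy_t−Δȳ)² = 120.0000
r_1(Δy) = -94.0000 / 120.0000 = -0.783

-0.783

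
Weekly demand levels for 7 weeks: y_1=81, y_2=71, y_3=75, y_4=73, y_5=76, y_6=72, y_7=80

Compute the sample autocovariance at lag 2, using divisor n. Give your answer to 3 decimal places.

2.723

Mean ȳ = (81 + 71 + 75 + 73 + 76 + 72 + 80)/7 = 75.4286
Σ_{t=1}^{5}(y_t−ȳ)(y_{t+2}−ȳ) = 19.0612
γ_2 = 19.0612 / 7 = 2.723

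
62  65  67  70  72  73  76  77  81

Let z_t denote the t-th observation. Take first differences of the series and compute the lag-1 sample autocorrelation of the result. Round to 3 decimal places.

-0.526

First differences Δz: 3, 2, 3, 2, 1, 3, 1, 4
Mean of differences = 2.3750
Numerator Σ(Δz_t−Δz̄)(Δz_{t+1}−Δz̄) = -4.1406
Denominator Σ(Δz_t−Δz̄)² = 7.8750
r_1(Δz) = -4.1406 / 7.8750 = -0.526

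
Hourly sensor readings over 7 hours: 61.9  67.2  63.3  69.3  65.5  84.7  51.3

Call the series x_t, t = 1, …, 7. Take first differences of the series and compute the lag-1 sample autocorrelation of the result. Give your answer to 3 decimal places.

First differences Δx: 5.3, -3.9, 6.0, -3.8, 19.2, -33.4
Mean of differences = -1.7667
Numerator Σ(Δx_t−Δx̄)(Δx_{t+1}−Δx̄) = -753.3144
Denominator Σ(Δx_t−Δx̄)² = 1559.2133
r_1(Δx) = -753.3144 / 1559.2133 = -0.483

-0.483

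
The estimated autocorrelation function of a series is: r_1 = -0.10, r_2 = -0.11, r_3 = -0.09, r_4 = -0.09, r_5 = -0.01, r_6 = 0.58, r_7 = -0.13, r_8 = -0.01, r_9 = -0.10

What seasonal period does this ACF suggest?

6

The largest autocorrelation is r_6 = 0.58; the remaining lags stay at or below -0.01.
The dominant spike at lag 6 indicates a seasonal period of 6.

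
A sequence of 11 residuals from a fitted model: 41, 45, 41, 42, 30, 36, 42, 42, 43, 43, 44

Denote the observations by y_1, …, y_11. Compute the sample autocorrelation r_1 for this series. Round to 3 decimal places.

0.281

Mean ȳ = (41 + 45 + 41 + 42 + 30 + 36 + 42 + 42 + 43 + 43 + 44)/11 = 40.8182
Numerator Σ_{t=1}^{10}(y_t−ȳ)(y_{t+1}−ȳ) = 51.0579
Denominator Σ(y_t−ȳ)² = 181.6364
r_1 = 51.0579 / 181.6364 = 0.281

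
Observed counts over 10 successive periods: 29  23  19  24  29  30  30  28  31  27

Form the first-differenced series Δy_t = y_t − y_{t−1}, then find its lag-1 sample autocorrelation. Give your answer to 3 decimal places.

First differences Δy: -6, -4, 5, 5, 1, 0, -2, 3, -4
Mean of differences = -0.2222
Numerator Σ(Δy_t−Δȳ)(Δy_{t+1}−Δȳ) = 17.7284
Denominator Σ(Δy_t−Δȳ)² = 131.5556
r_1(Δy) = 17.7284 / 131.5556 = 0.135

0.135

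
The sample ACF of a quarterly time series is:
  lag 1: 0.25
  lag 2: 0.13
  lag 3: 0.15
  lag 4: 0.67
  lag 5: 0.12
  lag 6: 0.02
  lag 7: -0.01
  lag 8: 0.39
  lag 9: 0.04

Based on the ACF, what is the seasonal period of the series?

4

The largest autocorrelation is r_4 = 0.67, with a weaker echo at lag 8 (0.39); the remaining lags stay at or below 0.25. The elevated value at lag 1 (0.25), dropping to 0.13 at lag 2, reflects decaying short-term dependence rather than seasonality.
The dominant spike at lag 4 indicates a seasonal period of 4.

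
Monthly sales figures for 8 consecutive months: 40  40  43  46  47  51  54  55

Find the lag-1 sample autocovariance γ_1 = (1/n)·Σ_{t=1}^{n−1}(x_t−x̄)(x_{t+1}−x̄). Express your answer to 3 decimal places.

Mean x̄ = (40 + 40 + 43 + 46 + 47 + 51 + 54 + 55)/8 = 47.0000
Σ_{t=1}^{7}(x_t−x̄)(x_{t+1}−x̄) = 165.0000
γ_1 = 165.0000 / 8 = 20.625

20.625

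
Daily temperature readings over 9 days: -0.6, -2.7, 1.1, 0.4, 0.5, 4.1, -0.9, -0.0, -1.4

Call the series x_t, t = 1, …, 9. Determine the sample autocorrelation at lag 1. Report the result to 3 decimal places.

Mean x̄ = (-0.6 − 2.7 + 1.1 + 0.4 + 0.5 + 4.1 − 0.9 − 0.0 − 1.4)/9 = 0.0556
Numerator Σ_{t=1}^{8}(x_t−x̄)(x_{t+1}−x̄) = -2.4920
Denominator Σ(x_t−x̄)² = 28.8222
r_1 = -2.4920 / 28.8222 = -0.086

-0.086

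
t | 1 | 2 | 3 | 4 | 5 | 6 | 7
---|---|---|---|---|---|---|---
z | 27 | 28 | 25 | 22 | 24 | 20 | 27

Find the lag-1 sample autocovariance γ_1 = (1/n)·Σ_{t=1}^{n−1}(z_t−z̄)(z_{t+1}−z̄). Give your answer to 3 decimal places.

Mean z̄ = (27 + 28 + 25 + 22 + 24 + 20 + 27)/7 = 24.7143
Deviations: 2.2857, 3.2857, 0.2857, -2.7143, -0.7143, -4.7143, 2.2857
Σ_{t=1}^{6}(z_t−z̄)(z_{t+1}−z̄) = 2.2041
γ_1 = 2.2041 / 7 = 0.315

0.315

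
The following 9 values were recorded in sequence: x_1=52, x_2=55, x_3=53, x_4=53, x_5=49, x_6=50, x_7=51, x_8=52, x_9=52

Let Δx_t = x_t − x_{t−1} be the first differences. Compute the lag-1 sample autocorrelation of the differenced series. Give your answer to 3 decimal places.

First differences Δx: 3, -2, 0, -4, 1, 1, 1, 0
Mean of differences = 0.0000
Numerator Σ(Δx_t−Δx̄)(Δx_{t+1}−Δx̄) = -8.0000
Denominator Σ(Δx_t−Δx̄)² = 32.0000
r_1(Δx) = -8.0000 / 32.0000 = -0.250

-0.250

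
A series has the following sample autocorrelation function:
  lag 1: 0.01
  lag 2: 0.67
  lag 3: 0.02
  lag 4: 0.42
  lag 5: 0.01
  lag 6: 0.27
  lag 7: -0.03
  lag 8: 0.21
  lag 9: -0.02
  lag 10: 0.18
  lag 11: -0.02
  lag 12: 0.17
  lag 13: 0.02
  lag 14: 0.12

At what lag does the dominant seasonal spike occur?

The largest autocorrelation is r_2 = 0.67, with weaker echoes at lags 4 (0.42), 6 (0.27), 8 (0.21), 10 (0.18) and 12 (0.17); the remaining lags stay at or below 0.12.
The dominant spike at lag 2 indicates a seasonal period of 2.

2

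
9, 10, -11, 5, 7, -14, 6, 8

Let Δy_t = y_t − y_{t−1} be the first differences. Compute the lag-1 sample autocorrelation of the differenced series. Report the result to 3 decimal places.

-0.483

First differences Δy: 1, -21, 16, 2, -21, 20, 2
Mean of differences = -0.1429
Numerator Σ(Δy_t−Δȳ)(Δy_{t+1}−Δȳ) = -747.5918
Denominator Σ(Δy_t−Δȳ)² = 1546.8571
r_1(Δy) = -747.5918 / 1546.8571 = -0.483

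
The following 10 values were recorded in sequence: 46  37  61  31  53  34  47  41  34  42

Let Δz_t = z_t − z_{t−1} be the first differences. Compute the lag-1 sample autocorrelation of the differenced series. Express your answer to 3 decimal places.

-0.866

First differences Δz: -9, 24, -30, 22, -19, 13, -6, -7, 8
Mean of differences = -0.4444
Numerator Σ(Δz_t−Δz̄)(Δz_{t+1}−Δz̄) = -2354.5309
Denominator Σ(Δz_t−Δz̄)² = 2718.2222
r_1(Δz) = -2354.5309 / 2718.2222 = -0.866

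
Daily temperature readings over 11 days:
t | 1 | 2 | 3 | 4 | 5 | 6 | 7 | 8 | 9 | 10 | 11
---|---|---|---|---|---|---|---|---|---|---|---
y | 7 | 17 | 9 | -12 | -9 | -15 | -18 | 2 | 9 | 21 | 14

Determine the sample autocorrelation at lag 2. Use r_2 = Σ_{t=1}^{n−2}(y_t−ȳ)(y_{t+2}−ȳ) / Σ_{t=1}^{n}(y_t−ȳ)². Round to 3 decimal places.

Mean ȳ = (7 + 17 + 9 − 12 − 9 − 15 − 18 + 2 + 9 + 21 + 14)/11 = 2.2727
Numerator Σ_{t=1}^{9}(y_t−ȳ)(y_{t+2}−ȳ) = 162.9421
Denominator Σ(y_t−ȳ)² = 1858.1818
r_2 = 162.9421 / 1858.1818 = 0.088

0.088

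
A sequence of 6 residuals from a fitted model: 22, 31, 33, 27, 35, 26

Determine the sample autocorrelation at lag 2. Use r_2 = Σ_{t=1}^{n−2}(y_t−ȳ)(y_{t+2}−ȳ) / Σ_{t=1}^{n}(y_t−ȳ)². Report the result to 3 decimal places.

Mean ȳ = (22 + 31 + 33 + 27 + 35 + 26)/6 = 29.0000
Deviations from mean: -7.0000, 2.0000, 4.0000, -2.0000, 6.0000, -3.0000
Numerator Σ_{t=1}^{4}(y_t−ȳ)(y_{t+2}−ȳ) = -2.0000
Denominator Σ(y_t−ȳ)² = 118.0000
r_2 = -2.0000 / 118.0000 = -0.017

-0.017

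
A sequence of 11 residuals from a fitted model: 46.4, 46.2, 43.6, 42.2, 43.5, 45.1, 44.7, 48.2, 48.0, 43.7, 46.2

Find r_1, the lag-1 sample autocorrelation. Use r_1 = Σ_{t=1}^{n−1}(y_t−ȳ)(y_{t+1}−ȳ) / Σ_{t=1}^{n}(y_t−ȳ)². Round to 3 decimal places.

0.296

Mean ȳ = (46.4 + 46.2 + 43.6 + 42.2 + 43.5 + 45.1 + 44.7 + 48.2 + 48.0 + 43.7 + 46.2)/11 = 45.2545
Numerator Σ_{t=1}^{10}(y_t−ȳ)(y_{t+1}−ȳ) = 11.0043
Denominator Σ(y_t−ȳ)² = 37.2073
r_1 = 11.0043 / 37.2073 = 0.296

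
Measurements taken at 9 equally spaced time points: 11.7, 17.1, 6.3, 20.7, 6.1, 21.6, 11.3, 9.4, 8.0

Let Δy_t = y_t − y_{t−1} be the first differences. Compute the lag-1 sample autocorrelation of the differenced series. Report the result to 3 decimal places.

-0.864

First differences Δy: 5.4, -10.8, 14.4, -14.6, 15.5, -10.3, -1.9, -1.4
Mean of differences = -0.4625
Numerator Σ(Δy_t−Δȳ)(Δy_{t+1}−Δȳ) = -791.5752
Denominator Σ(Δy_t−Δȳ)² = 916.5188
r_1(Δy) = -791.5752 / 916.5188 = -0.864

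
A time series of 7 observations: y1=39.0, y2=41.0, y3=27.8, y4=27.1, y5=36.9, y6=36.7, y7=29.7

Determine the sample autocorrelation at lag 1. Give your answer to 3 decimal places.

0.055

Mean ȳ = (39.0 + 41.0 + 27.8 + 27.1 + 36.9 + 36.7 + 29.7)/7 = 34.0286
Deviations from mean: 4.9714, 6.9714, -6.2286, -6.9286, 2.8714, 2.6714, -4.3286
Numerator Σ_{t=1}^{6}(y_t−ȳ)(y_{t+1}−ȳ) = 10.6035
Denominator Σ(y_t−ȳ)² = 194.2343
r_1 = 10.6035 / 194.2343 = 0.055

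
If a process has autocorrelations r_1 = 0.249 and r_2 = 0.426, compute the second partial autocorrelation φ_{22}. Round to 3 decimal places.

φ_{22} = (r_2 − r_1²) / (1 − r_1²)
r_1² = (0.249)² = 0.062001
Numerator = 0.426 − 0.0620 = 0.3640; denominator = 1 − 0.0620 = 0.9380
φ_{22} = 0.3640 / 0.9380 = 0.388

0.388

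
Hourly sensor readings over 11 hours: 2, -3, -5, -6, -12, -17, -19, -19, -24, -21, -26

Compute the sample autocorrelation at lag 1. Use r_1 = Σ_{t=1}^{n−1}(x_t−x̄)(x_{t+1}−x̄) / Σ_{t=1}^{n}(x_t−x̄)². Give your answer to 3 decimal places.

0.685

Mean x̄ = (2 − 3 − 5 − 6 − 12 − 17 − 19 − 19 − 24 − 21 − 26)/11 = -13.6364
Numerator Σ_{t=1}^{10}(x_t−x̄)(x_{t+1}−x̄) = 600.8678
Denominator Σ(x_t−x̄)² = 876.5455
r_1 = 600.8678 / 876.5455 = 0.685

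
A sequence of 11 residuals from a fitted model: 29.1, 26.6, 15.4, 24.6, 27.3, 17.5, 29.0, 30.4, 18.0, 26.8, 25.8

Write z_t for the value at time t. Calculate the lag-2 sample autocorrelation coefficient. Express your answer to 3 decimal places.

-0.445

Mean z̄ = (29.1 + 26.6 + 15.4 + 24.6 + 27.3 + 17.5 + 29.0 + 30.4 + 18.0 + 26.8 + 25.8)/11 = 24.5909
Numerator Σ_{t=1}^{9}(z_t−z̄)(z_{t+2}−z̄) = -119.8311
Denominator Σ(z_t−z̄)² = 269.4291
r_2 = -119.8311 / 269.4291 = -0.445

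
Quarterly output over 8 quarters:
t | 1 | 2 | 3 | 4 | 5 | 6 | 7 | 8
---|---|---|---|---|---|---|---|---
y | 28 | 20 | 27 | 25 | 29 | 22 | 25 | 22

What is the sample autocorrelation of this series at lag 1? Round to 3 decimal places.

Mean ȳ = (28 + 20 + 27 + 25 + 29 + 22 + 25 + 22)/8 = 24.7500
Σ(y_t−ȳ)(y_{t+1}−ȳ) = (-15.4375) + (-10.6875) + (0.5625) + (1.0625) + (-11.6875) + (-0.6875) + (-0.6875) = -37.5625
Denominator Σ(y_t−ȳ)² = 71.5000
r_1 = -37.5625 / 71.5000 = -0.525

-0.525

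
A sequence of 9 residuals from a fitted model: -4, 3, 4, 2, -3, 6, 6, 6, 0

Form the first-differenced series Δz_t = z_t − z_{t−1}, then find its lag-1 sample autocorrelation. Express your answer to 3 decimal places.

First differences Δz: 7, 1, -2, -5, 9, 0, 0, -6
Mean of differences = 0.5000
Numerator Σ(Δz_t−Δz̄)(Δz_{t+1}−Δz̄) = -31.7500
Denominator Σ(Δz_t−Δz̄)² = 194.0000
r_1(Δz) = -31.7500 / 194.0000 = -0.164

-0.164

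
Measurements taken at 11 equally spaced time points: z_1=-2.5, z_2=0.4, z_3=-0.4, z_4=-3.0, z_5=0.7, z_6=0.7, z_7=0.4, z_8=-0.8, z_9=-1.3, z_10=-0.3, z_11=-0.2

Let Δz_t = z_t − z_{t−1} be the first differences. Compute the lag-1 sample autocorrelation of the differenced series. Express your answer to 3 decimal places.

-0.289

First differences Δz: 2.9, -0.8, -2.6, 3.7, 0.0, -0.3, -1.2, -0.5, 1.0, 0.1
Mean of differences = 0.2300
Numerator Σ(Δz_t−Δz̄)(Δz_{t+1}−Δz̄) = -9.1919
Denominator Σ(Δz_t−Δz̄)² = 31.7610
r_1(Δz) = -9.1919 / 31.7610 = -0.289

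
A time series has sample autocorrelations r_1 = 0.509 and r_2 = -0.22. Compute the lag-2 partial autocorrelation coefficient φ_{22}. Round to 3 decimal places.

-0.647

φ_{22} = (r_2 − r_1²) / (1 − r_1²)
r_1² = (0.509)² = 0.259081
Numerator = -0.22 − 0.2591 = -0.4791; denominator = 1 − 0.2591 = 0.7409
φ_{22} = -0.4791 / 0.7409 = -0.647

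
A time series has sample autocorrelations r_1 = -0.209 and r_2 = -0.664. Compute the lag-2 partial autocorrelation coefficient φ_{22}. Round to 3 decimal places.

φ_{22} = (r_2 − r_1²) / (1 − r_1²)
r_1² = (-0.209)² = 0.043681
Numerator = -0.664 − 0.0437 = -0.7077; denominator = 1 − 0.0437 = 0.9563
φ_{22} = -0.7077 / 0.9563 = -0.740

-0.740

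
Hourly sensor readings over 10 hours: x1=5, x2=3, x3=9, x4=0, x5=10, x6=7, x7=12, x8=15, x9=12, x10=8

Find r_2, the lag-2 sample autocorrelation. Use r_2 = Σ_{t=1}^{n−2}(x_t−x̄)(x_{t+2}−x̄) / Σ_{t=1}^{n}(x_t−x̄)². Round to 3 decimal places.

Mean x̄ = (5 + 3 + 9 + 0 + 10 + 7 + 12 + 15 + 12 + 8)/10 = 8.1000
Numerator Σ_{t=1}^{8}(x_t−x̄)(x_{t+2}−x̄) = 63.4800
Denominator Σ(x_t−x̄)² = 184.9000
r_2 = 63.4800 / 184.9000 = 0.343

0.343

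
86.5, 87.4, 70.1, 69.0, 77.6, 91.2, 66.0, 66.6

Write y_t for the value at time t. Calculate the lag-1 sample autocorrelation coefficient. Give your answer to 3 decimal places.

0.059

Mean ȳ = (86.5 + 87.4 + 70.1 + 69.0 + 77.6 + 91.2 + 66.0 + 66.6)/8 = 76.8000
Deviations from mean: 9.7000, 10.6000, -6.7000, -7.8000, 0.8000, 14.4000, -10.8000, -10.2000
Σ(y_t−ȳ)(y_{t+1}−ȳ) = (102.8200) + (-71.0200) + (52.2600) + (-6.2400) + (11.5200) + (-155.5200) + (110.1600) = 43.9800
Denominator Σ(y_t−ȳ)² = 740.8600
r_1 = 43.9800 / 740.8600 = 0.059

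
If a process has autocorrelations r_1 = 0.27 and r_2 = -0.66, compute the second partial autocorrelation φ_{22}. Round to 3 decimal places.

φ_{22} = (r_2 − r_1²) / (1 − r_1²)
r_1² = (0.27)² = 0.0729
Numerator = -0.66 − 0.0729 = -0.7329; denominator = 1 − 0.0729 = 0.9271
φ_{22} = -0.7329 / 0.9271 = -0.791

-0.791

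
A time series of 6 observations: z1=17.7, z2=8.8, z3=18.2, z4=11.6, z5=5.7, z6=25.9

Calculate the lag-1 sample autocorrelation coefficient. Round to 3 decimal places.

-0.451

Mean z̄ = (17.7 + 8.8 + 18.2 + 11.6 + 5.7 + 25.9)/6 = 14.6500
Σ(z_t−z̄)(z_{t+1}−z̄) = (-17.8425) + (-20.7675) + (-10.8275) + (27.2975) + (-100.6875) = -122.8275
Denominator Σ(z_t−z̄)² = 272.0950
r_1 = -122.8275 / 272.0950 = -0.451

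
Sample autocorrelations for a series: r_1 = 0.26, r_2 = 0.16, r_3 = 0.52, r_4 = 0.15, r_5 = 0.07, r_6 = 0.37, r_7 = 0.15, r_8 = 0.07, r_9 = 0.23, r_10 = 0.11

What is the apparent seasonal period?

3

The largest autocorrelation is r_3 = 0.52, with a weaker echo at lag 6 (0.37); the remaining lags stay at or below 0.26. The elevated value at lag 1 (0.26), dropping to 0.16 at lag 2, reflects decaying short-term dependence rather than seasonality.
The dominant spike at lag 3 indicates a seasonal period of 3.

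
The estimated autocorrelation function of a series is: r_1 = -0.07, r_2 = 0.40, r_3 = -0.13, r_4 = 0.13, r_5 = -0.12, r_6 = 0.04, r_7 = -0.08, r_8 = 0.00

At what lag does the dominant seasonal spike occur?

The largest autocorrelation is r_2 = 0.40; the remaining lags stay at or below 0.13.
The dominant spike at lag 2 indicates a seasonal period of 2.

2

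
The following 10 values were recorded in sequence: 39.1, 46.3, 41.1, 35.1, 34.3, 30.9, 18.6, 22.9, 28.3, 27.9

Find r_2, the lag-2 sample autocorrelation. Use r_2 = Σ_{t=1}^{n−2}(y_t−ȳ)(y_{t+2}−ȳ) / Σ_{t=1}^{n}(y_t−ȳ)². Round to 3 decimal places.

Mean ȳ = (39.1 + 46.3 + 41.1 + 35.1 + 34.3 + 30.9 + 18.6 + 22.9 + 28.3 + 27.9)/10 = 32.4500
Numerator Σ_{t=1}^{8}(y_t−ȳ)(y_{t+2}−ȳ) = 196.2300
Denominator Σ(y_t−ȳ)² = 644.6650
r_2 = 196.2300 / 644.6650 = 0.304

0.304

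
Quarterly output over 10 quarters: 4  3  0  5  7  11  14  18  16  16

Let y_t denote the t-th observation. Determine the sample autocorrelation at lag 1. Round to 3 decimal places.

0.787

Mean ȳ = (4 + 3 + 0 + 5 + 7 + 11 + 14 + 18 + 16 + 16)/10 = 9.4000
Numerator Σ_{t=1}^{9}(y_t−ȳ)(y_{t+1}−ȳ) = 290.0400
Denominator Σ(y_t−ȳ)² = 368.4000
r_1 = 290.0400 / 368.4000 = 0.787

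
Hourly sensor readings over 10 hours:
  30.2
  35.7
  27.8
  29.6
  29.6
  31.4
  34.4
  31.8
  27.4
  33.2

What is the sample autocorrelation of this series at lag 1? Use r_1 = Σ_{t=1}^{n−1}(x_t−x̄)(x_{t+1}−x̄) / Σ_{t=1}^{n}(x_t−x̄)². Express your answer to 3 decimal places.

Mean x̄ = (30.2 + 35.7 + 27.8 + 29.6 + 29.6 + 31.4 + 34.4 + 31.8 + 27.4 + 33.2)/10 = 31.1100
Numerator Σ_{t=1}^{9}(x_t−x̄)(x_{t+1}−x̄) = -19.6191
Denominator Σ(x_t−x̄)² = 66.9290
r_1 = -19.6191 / 66.9290 = -0.293

-0.293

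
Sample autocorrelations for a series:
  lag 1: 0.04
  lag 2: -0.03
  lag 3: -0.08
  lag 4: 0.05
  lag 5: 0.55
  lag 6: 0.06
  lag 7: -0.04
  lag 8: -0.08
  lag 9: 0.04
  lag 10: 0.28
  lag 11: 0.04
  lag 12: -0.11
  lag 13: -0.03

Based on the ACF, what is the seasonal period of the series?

5

The largest autocorrelation is r_5 = 0.55, with a weaker echo at lag 10 (0.28); the remaining lags stay at or below 0.06.
The dominant spike at lag 5 indicates a seasonal period of 5.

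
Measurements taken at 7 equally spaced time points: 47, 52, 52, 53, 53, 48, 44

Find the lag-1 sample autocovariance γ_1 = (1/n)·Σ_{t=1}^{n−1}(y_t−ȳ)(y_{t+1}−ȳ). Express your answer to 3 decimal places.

2.875

Mean ȳ = (47 + 52 + 52 + 53 + 53 + 48 + 44)/7 = 49.8571
Σ_{t=1}^{6}(y_t−ȳ)(y_{t+1}−ȳ) = 20.1224
γ_1 = 20.1224 / 7 = 2.875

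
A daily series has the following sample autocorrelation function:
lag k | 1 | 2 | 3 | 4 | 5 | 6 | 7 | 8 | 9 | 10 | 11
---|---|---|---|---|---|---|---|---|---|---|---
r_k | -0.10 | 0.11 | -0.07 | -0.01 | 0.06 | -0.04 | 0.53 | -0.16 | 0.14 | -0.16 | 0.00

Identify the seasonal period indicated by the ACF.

7

The largest autocorrelation is r_7 = 0.53; the remaining lags stay at or below 0.14.
The dominant spike at lag 7 indicates a seasonal period of 7.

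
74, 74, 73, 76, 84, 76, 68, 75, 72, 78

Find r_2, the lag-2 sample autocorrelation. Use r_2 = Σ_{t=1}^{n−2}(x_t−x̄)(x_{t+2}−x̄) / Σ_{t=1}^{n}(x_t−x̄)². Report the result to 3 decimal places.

-0.372

Mean x̄ = (74 + 74 + 73 + 76 + 84 + 76 + 68 + 75 + 72 + 78)/10 = 75.0000
Numerator Σ_{t=1}^{8}(x_t−x̄)(x_{t+2}−x̄) = -58.0000
Denominator Σ(x_t−x̄)² = 156.0000
r_2 = -58.0000 / 156.0000 = -0.372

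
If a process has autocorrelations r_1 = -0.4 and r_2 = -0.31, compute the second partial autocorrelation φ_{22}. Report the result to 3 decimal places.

φ_{22} = (r_2 − r_1²) / (1 − r_1²)
r_1² = (-0.4)² = 0.16
Numerator = -0.31 − 0.1600 = -0.4700; denominator = 1 − 0.1600 = 0.8400
φ_{22} = -0.4700 / 0.8400 = -0.560

-0.560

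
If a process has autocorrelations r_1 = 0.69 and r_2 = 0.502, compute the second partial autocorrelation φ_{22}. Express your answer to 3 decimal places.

φ_{22} = (r_2 − r_1²) / (1 − r_1²)
r_1² = (0.69)² = 0.4761
Numerator = 0.502 − 0.4761 = 0.0259; denominator = 1 − 0.4761 = 0.5239
φ_{22} = 0.0259 / 0.5239 = 0.049

0.049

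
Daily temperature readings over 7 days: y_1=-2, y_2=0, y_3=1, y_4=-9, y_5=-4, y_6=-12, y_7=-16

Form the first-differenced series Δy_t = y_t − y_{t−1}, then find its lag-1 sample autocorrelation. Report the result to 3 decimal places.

First differences Δy: 2, 1, -10, 5, -8, -4
Mean of differences = -2.3333
Numerator Σ(Δy_t−Δȳ)(Δy_{t+1}−Δȳ) = -99.4444
Denominator Σ(Δy_t−Δȳ)² = 177.3333
r_1(Δy) = -99.4444 / 177.3333 = -0.561

-0.561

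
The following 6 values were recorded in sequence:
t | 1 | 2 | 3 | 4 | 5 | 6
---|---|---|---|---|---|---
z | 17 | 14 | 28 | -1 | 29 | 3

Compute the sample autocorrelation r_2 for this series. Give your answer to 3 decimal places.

Mean z̄ = (17 + 14 + 28 − 1 + 29 + 3)/6 = 15.0000
Σ(z_t−z̄)(z_{t+2}−z̄) = (26.0000) + (16.0000) + (182.0000) + (192.0000) = 416.0000
Denominator Σ(z_t−z̄)² = 770.0000
r_2 = 416.0000 / 770.0000 = 0.540

0.540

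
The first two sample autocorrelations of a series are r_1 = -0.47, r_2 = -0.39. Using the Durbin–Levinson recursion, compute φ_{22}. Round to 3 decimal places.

φ_{22} = (r_2 − r_1²) / (1 − r_1²)
r_1² = (-0.47)² = 0.2209
Numerator = -0.39 − 0.2209 = -0.6109; denominator = 1 − 0.2209 = 0.7791
φ_{22} = -0.6109 / 0.7791 = -0.784

-0.784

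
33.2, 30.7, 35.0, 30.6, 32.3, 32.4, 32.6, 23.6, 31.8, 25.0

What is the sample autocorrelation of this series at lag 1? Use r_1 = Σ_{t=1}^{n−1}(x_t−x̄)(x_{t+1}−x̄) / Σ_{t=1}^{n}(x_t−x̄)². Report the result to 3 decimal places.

-0.189

Mean x̄ = (33.2 + 30.7 + 35.0 + 30.6 + 32.3 + 32.4 + 32.6 + 23.6 + 31.8 + 25.0)/10 = 30.7200
Numerator Σ_{t=1}^{9}(x_t−x̄)(x_{t+1}−x̄) = -22.2784
Denominator Σ(x_t−x̄)² = 117.9160
r_1 = -22.2784 / 117.9160 = -0.189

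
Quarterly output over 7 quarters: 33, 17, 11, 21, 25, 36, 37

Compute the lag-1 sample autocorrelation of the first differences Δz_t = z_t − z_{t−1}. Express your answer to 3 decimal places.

0.224

First differences Δz: -16, -6, 10, 4, 11, 1
Mean of differences = 0.6667
Numerator Σ(Δz_t−Δz̄)(Δz_{t+1}−Δz̄) = 117.8889
Denominator Σ(Δz_t−Δz̄)² = 527.3333
r_1(Δz) = 117.8889 / 527.3333 = 0.224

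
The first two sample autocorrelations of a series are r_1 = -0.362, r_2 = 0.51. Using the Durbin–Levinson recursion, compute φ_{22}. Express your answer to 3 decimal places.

φ_{22} = (r_2 − r_1²) / (1 − r_1²)
r_1² = (-0.362)² = 0.131044
Numerator = 0.51 − 0.1310 = 0.3790; denominator = 1 − 0.1310 = 0.8690
φ_{22} = 0.3790 / 0.8690 = 0.436

0.436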